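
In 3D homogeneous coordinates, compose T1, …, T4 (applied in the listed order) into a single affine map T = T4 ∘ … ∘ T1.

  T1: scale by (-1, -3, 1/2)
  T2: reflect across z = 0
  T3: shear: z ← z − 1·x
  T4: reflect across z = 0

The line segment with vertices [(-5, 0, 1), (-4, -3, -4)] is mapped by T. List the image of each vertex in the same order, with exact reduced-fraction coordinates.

T1 scale by (-1, -3, 1/2): (-5, 0, 1) → (5, 0, 1/2); (-4, -3, -4) → (4, 9, -2)
T2 reflect across z = 0: (5, 0, 1/2) → (5, 0, -1/2); (4, 9, -2) → (4, 9, 2)
T3 shear: z ← z − 1·x: (5, 0, -1/2) → (5, 0, -11/2); (4, 9, 2) → (4, 9, -2)
T4 reflect across z = 0: (5, 0, -11/2) → (5, 0, 11/2); (4, 9, -2) → (4, 9, 2)

image vertices: (5, 0, 11/2), (4, 9, 2)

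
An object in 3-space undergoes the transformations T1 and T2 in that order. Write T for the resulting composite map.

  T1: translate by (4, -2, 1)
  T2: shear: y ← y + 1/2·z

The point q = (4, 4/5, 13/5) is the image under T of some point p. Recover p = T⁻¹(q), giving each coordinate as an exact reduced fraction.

p = (0, 3/2, 8/5)

T1 = [1 0 0 4; 0 1 0 -2; 0 0 1 1; 0 0 0 1]
T2·T1 = [1 0 0 4; 0 1 1/2 -3/2; 0 0 1 1; 0 0 0 1]
det M = 1; M⁻¹ = [1 0 0 -4; 0 1 -1/2 2; 0 0 1 -1; 0 0 0 1]
M⁻¹ · (4, 4/5, 13/5)ᵀ = (0, 3/2, 8/5)ᵀ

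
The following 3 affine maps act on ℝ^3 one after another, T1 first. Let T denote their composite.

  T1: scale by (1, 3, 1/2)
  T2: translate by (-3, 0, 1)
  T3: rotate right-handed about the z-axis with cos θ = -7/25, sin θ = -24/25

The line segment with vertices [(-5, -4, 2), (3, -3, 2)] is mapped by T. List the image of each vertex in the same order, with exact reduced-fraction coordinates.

T1 scale by (1, 3, 1/2): (-5, -4, 2) → (-5, -12, 1); (3, -3, 2) → (3, -9, 1)
T2 translate by (-3, 0, 1): (-5, -12, 1) → (-8, -12, 2); (3, -9, 1) → (0, -9, 2)
T3 rotate right-handed about the z-axis with cos θ = -7/25, sin θ = -24/25: (-8, -12, 2) → (-232/25, 276/25, 2); (0, -9, 2) → (-216/25, 63/25, 2)

image vertices: (-232/25, 276/25, 2), (-216/25, 63/25, 2)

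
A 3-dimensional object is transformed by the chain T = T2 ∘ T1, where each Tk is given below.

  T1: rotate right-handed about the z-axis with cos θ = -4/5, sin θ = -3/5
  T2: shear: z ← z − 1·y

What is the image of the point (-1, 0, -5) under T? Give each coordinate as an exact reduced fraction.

T(p) = (4/5, 3/5, -28/5)

T1 rotate right-handed about the z-axis with cos θ = -4/5, sin θ = -3/5: (-1, 0, -5) → (4/5, 3/5, -5)
T2 shear: z ← z − 1·y: (4/5, 3/5, -5) → (4/5, 3/5, -28/5)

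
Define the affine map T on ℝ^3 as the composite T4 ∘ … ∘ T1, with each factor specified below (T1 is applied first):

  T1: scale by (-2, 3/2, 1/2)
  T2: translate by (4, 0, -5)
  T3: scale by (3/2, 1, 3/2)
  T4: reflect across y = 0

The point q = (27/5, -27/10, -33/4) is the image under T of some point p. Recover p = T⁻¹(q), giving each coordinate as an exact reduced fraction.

T1 = [-2 0 0 0; 0 3/2 0 0; 0 0 1/2 0; 0 0 0 1]
T2·T1 = [-2 0 0 4; 0 3/2 0 0; 0 0 1/2 -5; 0 0 0 1]
T3·…·T1 = [-3 0 0 6; 0 3/2 0 0; 0 0 3/4 -15/2; 0 0 0 1]
T4·…·T1 = [-3 0 0 6; 0 -3/2 0 0; 0 0 3/4 -15/2; 0 0 0 1]
det M = 27/8; M⁻¹ = [-1/3 0 0 2; 0 -2/3 0 0; 0 0 4/3 10; 0 0 0 1]
M⁻¹ · (27/5, -27/10, -33/4)ᵀ = (1/5, 9/5, -1)ᵀ

p = (1/5, 9/5, -1)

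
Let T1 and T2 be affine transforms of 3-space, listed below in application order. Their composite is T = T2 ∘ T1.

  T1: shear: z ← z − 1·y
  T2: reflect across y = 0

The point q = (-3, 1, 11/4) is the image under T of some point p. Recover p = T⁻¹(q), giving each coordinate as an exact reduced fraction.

p = (-3, -1, 7/4)

T1 = [1 0 0 0; 0 1 0 0; 0 -1 1 0; 0 0 0 1]
T2·T1 = [1 0 0 0; 0 -1 0 0; 0 -1 1 0; 0 0 0 1]
det M = -1; M⁻¹ = [1 0 0 0; 0 -1 0 0; 0 -1 1 0; 0 0 0 1]
M⁻¹ · (-3, 1, 11/4)ᵀ = (-3, -1, 7/4)ᵀ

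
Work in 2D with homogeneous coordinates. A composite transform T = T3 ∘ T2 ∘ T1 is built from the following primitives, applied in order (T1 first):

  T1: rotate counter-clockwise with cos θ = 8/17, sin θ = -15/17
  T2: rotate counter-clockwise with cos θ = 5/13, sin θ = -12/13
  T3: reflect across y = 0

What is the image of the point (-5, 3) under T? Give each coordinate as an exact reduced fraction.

T1 rotate counter-clockwise with cos θ = 8/17, sin θ = -15/17: (-5, 3) → (5/17, 99/17)
T2 rotate counter-clockwise with cos θ = 5/13, sin θ = -12/13: (5/17, 99/17) → (1213/221, 435/221)
T3 reflect across y = 0: (1213/221, 435/221) → (1213/221, -435/221)

T(p) = (1213/221, -435/221)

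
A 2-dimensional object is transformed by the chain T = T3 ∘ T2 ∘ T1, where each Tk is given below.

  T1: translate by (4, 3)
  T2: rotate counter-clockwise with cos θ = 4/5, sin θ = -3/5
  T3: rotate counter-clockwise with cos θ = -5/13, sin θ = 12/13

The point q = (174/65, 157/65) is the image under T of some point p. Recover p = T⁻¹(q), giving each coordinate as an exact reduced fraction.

p = (-1, -5)

T1 = [1 0 4; 0 1 3; 0 0 1]
T2·T1 = [4/5 3/5 5; -3/5 4/5 0; 0 0 1]
T3·…·T1 = [16/65 -63/65 -25/13; 63/65 16/65 60/13; 0 0 1]
det M = 1; M⁻¹ = [16/65 63/65 -4; -63/65 16/65 -3; 0 0 1]
M⁻¹ · (174/65, 157/65)ᵀ = (-1, -5)ᵀ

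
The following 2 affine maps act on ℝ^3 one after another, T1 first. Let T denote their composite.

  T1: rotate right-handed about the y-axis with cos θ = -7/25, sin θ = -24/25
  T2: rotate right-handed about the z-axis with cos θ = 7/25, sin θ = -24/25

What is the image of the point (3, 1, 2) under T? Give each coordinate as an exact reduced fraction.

T1 rotate right-handed about the y-axis with cos θ = -7/25, sin θ = -24/25: (3, 1, 2) → (-69/25, 1, 58/25)
T2 rotate right-handed about the z-axis with cos θ = 7/25, sin θ = -24/25: (-69/25, 1, 58/25) → (117/625, 1831/625, 58/25)

T(p) = (117/625, 1831/625, 58/25)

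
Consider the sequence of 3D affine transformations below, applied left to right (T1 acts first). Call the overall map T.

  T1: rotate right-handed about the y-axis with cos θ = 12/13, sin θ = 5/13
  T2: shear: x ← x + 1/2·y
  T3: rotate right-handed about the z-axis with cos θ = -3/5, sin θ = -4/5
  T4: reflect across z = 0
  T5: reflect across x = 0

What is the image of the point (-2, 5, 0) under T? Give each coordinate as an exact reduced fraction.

T(p) = (-469/130, -229/65, -10/13)

T1 rotate right-handed about the y-axis with cos θ = 12/13, sin θ = 5/13: (-2, 5, 0) → (-24/13, 5, 10/13)
T2 shear: x ← x + 1/2·y: (-24/13, 5, 10/13) → (17/26, 5, 10/13)
T3 rotate right-handed about the z-axis with cos θ = -3/5, sin θ = -4/5: (17/26, 5, 10/13) → (469/130, -229/65, 10/13)
T4 reflect across z = 0: (469/130, -229/65, 10/13) → (469/130, -229/65, -10/13)
T5 reflect across x = 0: (469/130, -229/65, -10/13) → (-469/130, -229/65, -10/13)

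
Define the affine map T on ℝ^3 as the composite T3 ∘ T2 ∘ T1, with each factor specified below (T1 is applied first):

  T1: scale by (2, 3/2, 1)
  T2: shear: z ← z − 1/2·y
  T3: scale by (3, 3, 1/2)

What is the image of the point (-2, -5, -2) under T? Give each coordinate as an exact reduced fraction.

T1 scale by (2, 3/2, 1): (-2, -5, -2) → (-4, -15/2, -2)
T2 shear: z ← z − 1/2·y: (-4, -15/2, -2) → (-4, -15/2, 7/4)
T3 scale by (3, 3, 1/2): (-4, -15/2, 7/4) → (-12, -45/2, 7/8)

T(p) = (-12, -45/2, 7/8)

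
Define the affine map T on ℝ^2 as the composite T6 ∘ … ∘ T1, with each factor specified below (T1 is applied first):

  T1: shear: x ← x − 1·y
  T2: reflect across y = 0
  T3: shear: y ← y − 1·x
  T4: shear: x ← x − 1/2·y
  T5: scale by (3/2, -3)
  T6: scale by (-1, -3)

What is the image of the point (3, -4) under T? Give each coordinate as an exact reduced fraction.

T1 shear: x ← x − 1·y: (3, -4) → (7, -4)
T2 reflect across y = 0: (7, -4) → (7, 4)
T3 shear: y ← y − 1·x: (7, 4) → (7, -3)
T4 shear: x ← x − 1/2·y: (7, -3) → (17/2, -3)
T5 scale by (3/2, -3): (17/2, -3) → (51/4, 9)
T6 scale by (-1, -3): (51/4, 9) → (-51/4, -27)

T(p) = (-51/4, -27)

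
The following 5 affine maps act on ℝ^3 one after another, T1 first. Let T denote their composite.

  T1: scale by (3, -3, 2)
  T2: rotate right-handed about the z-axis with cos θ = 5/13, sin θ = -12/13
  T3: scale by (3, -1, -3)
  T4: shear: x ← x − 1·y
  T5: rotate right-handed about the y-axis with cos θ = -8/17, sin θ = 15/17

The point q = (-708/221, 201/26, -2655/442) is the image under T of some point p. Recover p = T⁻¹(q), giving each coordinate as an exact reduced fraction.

p = (3, -1/2, 0)

T1 = [3 0 0 0; 0 -3 0 0; 0 0 2 0; 0 0 0 1]
T2·T1 = [15/13 -36/13 0 0; -36/13 -15/13 0 0; 0 0 2 0; 0 0 0 1]
T3·…·T1 = [45/13 -108/13 0 0; 36/13 15/13 0 0; 0 0 -6 0; 0 0 0 1]
T4·…·T1 = [9/13 -123/13 0 0; 36/13 15/13 0 0; 0 0 -6 0; 0 0 0 1]
T5·…·T1 = [-72/221 984/221 -90/17 0; 36/13 15/13 0 0; -135/221 1845/221 48/17 0; 0 0 0 1]
det M = -162; M⁻¹ = [-40/1989 41/117 -25/663 0; 32/663 1/39 20/221 0; -5/34 0 4/51 0; 0 0 0 1]
M⁻¹ · (-708/221, 201/26, -2655/442)ᵀ = (3, -1/2, 0)ᵀ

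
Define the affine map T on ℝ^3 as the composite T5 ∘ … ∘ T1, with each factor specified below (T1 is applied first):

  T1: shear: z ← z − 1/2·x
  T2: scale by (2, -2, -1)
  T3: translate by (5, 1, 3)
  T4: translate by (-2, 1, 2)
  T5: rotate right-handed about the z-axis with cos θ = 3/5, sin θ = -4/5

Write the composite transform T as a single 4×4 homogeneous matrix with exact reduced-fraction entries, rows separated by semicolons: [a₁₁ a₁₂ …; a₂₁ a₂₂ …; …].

T1 = [1 0 0 0; 0 1 0 0; -1/2 0 1 0; 0 0 0 1]
T2·T1 = [2 0 0 0; 0 -2 0 0; 1/2 0 -1 0; 0 0 0 1]
T3·…·T1 = [2 0 0 5; 0 -2 0 1; 1/2 0 -1 3; 0 0 0 1]
T4·…·T1 = [2 0 0 3; 0 -2 0 2; 1/2 0 -1 5; 0 0 0 1]
T5·…·T1 = [6/5 -8/5 0 17/5; -8/5 -6/5 0 -6/5; 1/2 0 -1 5; 0 0 0 1]

T = [6/5 -8/5 0 17/5; -8/5 -6/5 0 -6/5; 1/2 0 -1 5; 0 0 0 1]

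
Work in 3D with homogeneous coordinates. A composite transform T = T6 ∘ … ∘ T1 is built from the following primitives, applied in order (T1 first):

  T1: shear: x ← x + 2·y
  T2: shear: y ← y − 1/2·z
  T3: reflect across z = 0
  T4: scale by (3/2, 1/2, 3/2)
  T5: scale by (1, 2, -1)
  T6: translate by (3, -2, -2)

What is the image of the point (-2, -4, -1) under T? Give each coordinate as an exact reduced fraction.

T(p) = (-12, -11/2, -7/2)

T1 shear: x ← x + 2·y: (-2, -4, -1) → (-10, -4, -1)
T2 shear: y ← y − 1/2·z: (-10, -4, -1) → (-10, -7/2, -1)
T3 reflect across z = 0: (-10, -7/2, -1) → (-10, -7/2, 1)
T4 scale by (3/2, 1/2, 3/2): (-10, -7/2, 1) → (-15, -7/4, 3/2)
T5 scale by (1, 2, -1): (-15, -7/4, 3/2) → (-15, -7/2, -3/2)
T6 translate by (3, -2, -2): (-15, -7/2, -3/2) → (-12, -11/2, -7/2)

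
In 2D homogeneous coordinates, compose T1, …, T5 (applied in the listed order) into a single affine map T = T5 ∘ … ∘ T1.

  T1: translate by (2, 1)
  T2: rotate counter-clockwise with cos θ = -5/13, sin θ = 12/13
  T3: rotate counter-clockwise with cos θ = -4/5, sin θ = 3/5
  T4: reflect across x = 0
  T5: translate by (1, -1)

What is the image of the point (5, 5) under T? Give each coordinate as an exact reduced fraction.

T1 translate by (2, 1): (5, 5) → (7, 6)
T2 rotate counter-clockwise with cos θ = -5/13, sin θ = 12/13: (7, 6) → (-107/13, 54/13)
T3 rotate counter-clockwise with cos θ = -4/5, sin θ = 3/5: (-107/13, 54/13) → (266/65, -537/65)
T4 reflect across x = 0: (266/65, -537/65) → (-266/65, -537/65)
T5 translate by (1, -1): (-266/65, -537/65) → (-201/65, -602/65)

T(p) = (-201/65, -602/65)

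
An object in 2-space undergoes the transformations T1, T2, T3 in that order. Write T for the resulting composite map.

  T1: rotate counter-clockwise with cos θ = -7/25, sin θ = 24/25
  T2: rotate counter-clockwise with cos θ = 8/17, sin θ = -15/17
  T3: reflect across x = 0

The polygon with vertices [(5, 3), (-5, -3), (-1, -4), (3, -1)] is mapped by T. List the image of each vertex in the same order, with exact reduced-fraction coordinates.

T1 rotate counter-clockwise with cos θ = -7/25, sin θ = 24/25: (5, 3) → (-107/25, 99/25); (-5, -3) → (107/25, -99/25); (-1, -4) → (103/25, 4/25); (3, -1) → (3/25, 79/25)
T2 rotate counter-clockwise with cos θ = 8/17, sin θ = -15/17: (-107/25, 99/25) → (37/25, 141/25); (107/25, -99/25) → (-37/25, -141/25); (103/25, 4/25) → (52/25, -89/25); (3/25, 79/25) → (1209/425, 587/425)
T3 reflect across x = 0: (37/25, 141/25) → (-37/25, 141/25); (-37/25, -141/25) → (37/25, -141/25); (52/25, -89/25) → (-52/25, -89/25); (1209/425, 587/425) → (-1209/425, 587/425)

image vertices: (-37/25, 141/25), (37/25, -141/25), (-52/25, -89/25), (-1209/425, 587/425)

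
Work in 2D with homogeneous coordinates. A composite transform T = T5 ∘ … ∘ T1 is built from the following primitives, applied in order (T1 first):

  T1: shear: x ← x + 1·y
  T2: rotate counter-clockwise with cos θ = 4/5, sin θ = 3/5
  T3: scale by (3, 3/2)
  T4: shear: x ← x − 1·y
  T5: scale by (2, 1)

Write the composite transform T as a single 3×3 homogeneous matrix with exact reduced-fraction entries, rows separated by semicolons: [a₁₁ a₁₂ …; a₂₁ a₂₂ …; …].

T = [3 -3 0; 9/10 21/10 0; 0 0 1]

T1 = [1 1 0; 0 1 0; 0 0 1]
T2·T1 = [4/5 1/5 0; 3/5 7/5 0; 0 0 1]
T3·…·T1 = [12/5 3/5 0; 9/10 21/10 0; 0 0 1]
T4·…·T1 = [3/2 -3/2 0; 9/10 21/10 0; 0 0 1]
T5·…·T1 = [3 -3 0; 9/10 21/10 0; 0 0 1]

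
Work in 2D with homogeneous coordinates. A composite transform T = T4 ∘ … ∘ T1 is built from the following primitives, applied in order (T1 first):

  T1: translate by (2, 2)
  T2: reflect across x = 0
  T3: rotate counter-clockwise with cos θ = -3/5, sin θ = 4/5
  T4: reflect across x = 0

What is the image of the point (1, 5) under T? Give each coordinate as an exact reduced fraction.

T(p) = (19/5, -33/5)

T1 translate by (2, 2): (1, 5) → (3, 7)
T2 reflect across x = 0: (3, 7) → (-3, 7)
T3 rotate counter-clockwise with cos θ = -3/5, sin θ = 4/5: (-3, 7) → (-19/5, -33/5)
T4 reflect across x = 0: (-19/5, -33/5) → (19/5, -33/5)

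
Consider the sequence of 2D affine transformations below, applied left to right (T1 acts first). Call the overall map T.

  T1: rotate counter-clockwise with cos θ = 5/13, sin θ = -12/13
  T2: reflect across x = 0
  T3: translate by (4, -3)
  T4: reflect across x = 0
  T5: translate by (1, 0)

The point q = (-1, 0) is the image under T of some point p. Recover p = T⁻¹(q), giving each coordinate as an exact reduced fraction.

p = (-2, 3)

T1 = [5/13 12/13 0; -12/13 5/13 0; 0 0 1]
T2·T1 = [-5/13 -12/13 0; -12/13 5/13 0; 0 0 1]
T3·…·T1 = [-5/13 -12/13 4; -12/13 5/13 -3; 0 0 1]
T4·…·T1 = [5/13 12/13 -4; -12/13 5/13 -3; 0 0 1]
T5·…·T1 = [5/13 12/13 -3; -12/13 5/13 -3; 0 0 1]
det M = 1; M⁻¹ = [5/13 -12/13 -21/13; 12/13 5/13 51/13; 0 0 1]
M⁻¹ · (-1, 0)ᵀ = (-2, 3)ᵀ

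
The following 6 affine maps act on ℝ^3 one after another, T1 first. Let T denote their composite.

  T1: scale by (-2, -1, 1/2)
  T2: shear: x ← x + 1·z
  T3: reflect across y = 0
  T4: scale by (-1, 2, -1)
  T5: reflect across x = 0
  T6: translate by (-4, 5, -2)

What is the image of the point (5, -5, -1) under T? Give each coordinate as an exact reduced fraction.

T(p) = (-29/2, -5, -3/2)

T1 scale by (-2, -1, 1/2): (5, -5, -1) → (-10, 5, -1/2)
T2 shear: x ← x + 1·z: (-10, 5, -1/2) → (-21/2, 5, -1/2)
T3 reflect across y = 0: (-21/2, 5, -1/2) → (-21/2, -5, -1/2)
T4 scale by (-1, 2, -1): (-21/2, -5, -1/2) → (21/2, -10, 1/2)
T5 reflect across x = 0: (21/2, -10, 1/2) → (-21/2, -10, 1/2)
T6 translate by (-4, 5, -2): (-21/2, -10, 1/2) → (-29/2, -5, -3/2)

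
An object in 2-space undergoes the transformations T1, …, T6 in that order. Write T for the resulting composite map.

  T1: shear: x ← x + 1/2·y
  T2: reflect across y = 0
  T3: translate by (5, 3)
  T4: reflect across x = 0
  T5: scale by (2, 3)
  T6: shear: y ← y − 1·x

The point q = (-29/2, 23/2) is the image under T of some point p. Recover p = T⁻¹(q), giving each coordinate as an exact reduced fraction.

p = (1/4, 4)

T1 = [1 1/2 0; 0 1 0; 0 0 1]
T2·T1 = [1 1/2 0; 0 -1 0; 0 0 1]
T3·…·T1 = [1 1/2 5; 0 -1 3; 0 0 1]
T4·…·T1 = [-1 -1/2 -5; 0 -1 3; 0 0 1]
T5·…·T1 = [-2 -1 -10; 0 -3 9; 0 0 1]
T6·…·T1 = [-2 -1 -10; 2 -2 19; 0 0 1]
det M = 6; M⁻¹ = [-1/3 1/6 -13/2; -1/3 -1/3 3; 0 0 1]
M⁻¹ · (-29/2, 23/2)ᵀ = (1/4, 4)ᵀ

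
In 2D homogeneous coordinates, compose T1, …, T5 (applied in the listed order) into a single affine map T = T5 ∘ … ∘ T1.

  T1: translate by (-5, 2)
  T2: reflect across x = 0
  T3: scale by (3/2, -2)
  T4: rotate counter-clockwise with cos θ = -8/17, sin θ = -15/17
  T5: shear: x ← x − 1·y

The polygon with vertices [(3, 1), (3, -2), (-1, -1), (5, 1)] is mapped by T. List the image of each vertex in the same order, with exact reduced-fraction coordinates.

image vertices: (-117/17, 3/17), (21/17, -45/17), (1, -7), (-138/17, 48/17)

T1 translate by (-5, 2): (3, 1) → (-2, 3); (3, -2) → (-2, 0); (-1, -1) → (-6, 1); (5, 1) → (0, 3)
T2 reflect across x = 0: (-2, 3) → (2, 3); (-2, 0) → (2, 0); (-6, 1) → (6, 1); (0, 3) → (0, 3)
T3 scale by (3/2, -2): (2, 3) → (3, -6); (2, 0) → (3, 0); (6, 1) → (9, -2); (0, 3) → (0, -6)
T4 rotate counter-clockwise with cos θ = -8/17, sin θ = -15/17: (3, -6) → (-114/17, 3/17); (3, 0) → (-24/17, -45/17); (9, -2) → (-6, -7); (0, -6) → (-90/17, 48/17)
T5 shear: x ← x − 1·y: (-114/17, 3/17) → (-117/17, 3/17); (-24/17, -45/17) → (21/17, -45/17); (-6, -7) → (1, -7); (-90/17, 48/17) → (-138/17, 48/17)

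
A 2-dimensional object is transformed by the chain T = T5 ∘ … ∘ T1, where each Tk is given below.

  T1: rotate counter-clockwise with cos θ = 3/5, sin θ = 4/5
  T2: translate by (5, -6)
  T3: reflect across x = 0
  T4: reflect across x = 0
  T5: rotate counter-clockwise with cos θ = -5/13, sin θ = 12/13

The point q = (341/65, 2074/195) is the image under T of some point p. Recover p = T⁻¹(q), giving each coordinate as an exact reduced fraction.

T1 = [3/5 -4/5 0; 4/5 3/5 0; 0 0 1]
T2·T1 = [3/5 -4/5 5; 4/5 3/5 -6; 0 0 1]
T3·…·T1 = [-3/5 4/5 -5; 4/5 3/5 -6; 0 0 1]
T4·…·T1 = [3/5 -4/5 5; 4/5 3/5 -6; 0 0 1]
T5·…·T1 = [-63/65 -16/65 47/13; 16/65 -63/65 90/13; 0 0 1]
det M = 1; M⁻¹ = [-63/65 16/65 9/5; -16/65 -63/65 38/5; 0 0 1]
M⁻¹ · (341/65, 2074/195)ᵀ = (-2/3, -4)ᵀ

p = (-2/3, -4)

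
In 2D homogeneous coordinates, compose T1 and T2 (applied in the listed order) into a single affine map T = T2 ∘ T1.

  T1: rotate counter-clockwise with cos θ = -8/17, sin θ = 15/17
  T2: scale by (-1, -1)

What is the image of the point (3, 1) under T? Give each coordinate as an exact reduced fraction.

T(p) = (39/17, -37/17)

T1 rotate counter-clockwise with cos θ = -8/17, sin θ = 15/17: (3, 1) → (-39/17, 37/17)
T2 scale by (-1, -1): (-39/17, 37/17) → (39/17, -37/17)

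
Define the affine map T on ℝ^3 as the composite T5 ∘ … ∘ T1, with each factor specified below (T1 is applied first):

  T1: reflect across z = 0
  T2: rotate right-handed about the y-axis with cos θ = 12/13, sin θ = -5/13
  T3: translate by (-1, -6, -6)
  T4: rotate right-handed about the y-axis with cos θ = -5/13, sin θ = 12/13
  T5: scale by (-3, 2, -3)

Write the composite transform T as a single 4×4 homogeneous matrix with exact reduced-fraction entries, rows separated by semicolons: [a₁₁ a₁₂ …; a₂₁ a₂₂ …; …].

T1 = [1 0 0 0; 0 1 0 0; 0 0 -1 0; 0 0 0 1]
T2·T1 = [12/13 0 5/13 0; 0 1 0 0; 5/13 0 -12/13 0; 0 0 0 1]
T3·…·T1 = [12/13 0 5/13 -1; 0 1 0 -6; 5/13 0 -12/13 -6; 0 0 0 1]
T4·…·T1 = [0 0 -1 -67/13; 0 1 0 -6; -1 0 0 42/13; 0 0 0 1]
T5·…·T1 = [0 0 3 201/13; 0 2 0 -12; 3 0 0 -126/13; 0 0 0 1]

T = [0 0 3 201/13; 0 2 0 -12; 3 0 0 -126/13; 0 0 0 1]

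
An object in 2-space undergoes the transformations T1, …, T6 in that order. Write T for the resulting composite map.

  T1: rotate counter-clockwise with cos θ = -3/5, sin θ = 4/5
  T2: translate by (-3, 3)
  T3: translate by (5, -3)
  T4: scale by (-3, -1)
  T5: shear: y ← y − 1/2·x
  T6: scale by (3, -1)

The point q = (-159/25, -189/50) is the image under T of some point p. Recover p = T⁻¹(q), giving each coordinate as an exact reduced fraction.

p = (-7/5, 8/3)

T1 = [-3/5 -4/5 0; 4/5 -3/5 0; 0 0 1]
T2·T1 = [-3/5 -4/5 -3; 4/5 -3/5 3; 0 0 1]
T3·…·T1 = [-3/5 -4/5 2; 4/5 -3/5 0; 0 0 1]
T4·…·T1 = [9/5 12/5 -6; -4/5 3/5 0; 0 0 1]
T5·…·T1 = [9/5 12/5 -6; -17/10 -3/5 3; 0 0 1]
T6·…·T1 = [27/5 36/5 -18; 17/10 3/5 -3; 0 0 1]
det M = -9; M⁻¹ = [-1/15 4/5 6/5; 17/90 -3/5 8/5; 0 0 1]
M⁻¹ · (-159/25, -189/50)ᵀ = (-7/5, 8/3)ᵀ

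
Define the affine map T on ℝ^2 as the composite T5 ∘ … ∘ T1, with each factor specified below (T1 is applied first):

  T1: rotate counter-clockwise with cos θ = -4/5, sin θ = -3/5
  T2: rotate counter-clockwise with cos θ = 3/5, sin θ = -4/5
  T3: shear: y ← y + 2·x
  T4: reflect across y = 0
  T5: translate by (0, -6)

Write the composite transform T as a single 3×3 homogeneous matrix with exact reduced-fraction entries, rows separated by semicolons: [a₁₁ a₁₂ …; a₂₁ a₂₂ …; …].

T1 = [-4/5 3/5 0; -3/5 -4/5 0; 0 0 1]
T2·T1 = [-24/25 -7/25 0; 7/25 -24/25 0; 0 0 1]
T3·…·T1 = [-24/25 -7/25 0; -41/25 -38/25 0; 0 0 1]
T4·…·T1 = [-24/25 -7/25 0; 41/25 38/25 0; 0 0 1]
T5·…·T1 = [-24/25 -7/25 0; 41/25 38/25 -6; 0 0 1]

T = [-24/25 -7/25 0; 41/25 38/25 -6; 0 0 1]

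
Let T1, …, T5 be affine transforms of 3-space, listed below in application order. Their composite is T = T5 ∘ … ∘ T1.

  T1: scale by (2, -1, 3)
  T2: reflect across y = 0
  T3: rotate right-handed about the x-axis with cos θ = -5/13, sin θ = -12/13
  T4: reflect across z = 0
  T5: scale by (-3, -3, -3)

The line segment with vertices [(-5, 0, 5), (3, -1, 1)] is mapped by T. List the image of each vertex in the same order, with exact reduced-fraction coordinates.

T1 scale by (2, -1, 3): (-5, 0, 5) → (-10, 0, 15); (3, -1, 1) → (6, 1, 3)
T2 reflect across y = 0: (-10, 0, 15) → (-10, 0, 15); (6, 1, 3) → (6, -1, 3)
T3 rotate right-handed about the x-axis with cos θ = -5/13, sin θ = -12/13: (-10, 0, 15) → (-10, 180/13, -75/13); (6, -1, 3) → (6, 41/13, -3/13)
T4 reflect across z = 0: (-10, 180/13, -75/13) → (-10, 180/13, 75/13); (6, 41/13, -3/13) → (6, 41/13, 3/13)
T5 scale by (-3, -3, -3): (-10, 180/13, 75/13) → (30, -540/13, -225/13); (6, 41/13, 3/13) → (-18, -123/13, -9/13)

image vertices: (30, -540/13, -225/13), (-18, -123/13, -9/13)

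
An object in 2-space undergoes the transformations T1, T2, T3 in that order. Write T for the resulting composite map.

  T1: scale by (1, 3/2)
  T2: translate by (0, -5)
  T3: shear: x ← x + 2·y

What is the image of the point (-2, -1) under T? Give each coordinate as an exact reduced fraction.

T1 scale by (1, 3/2): (-2, -1) → (-2, -3/2)
T2 translate by (0, -5): (-2, -3/2) → (-2, -13/2)
T3 shear: x ← x + 2·y: (-2, -13/2) → (-15, -13/2)

T(p) = (-15, -13/2)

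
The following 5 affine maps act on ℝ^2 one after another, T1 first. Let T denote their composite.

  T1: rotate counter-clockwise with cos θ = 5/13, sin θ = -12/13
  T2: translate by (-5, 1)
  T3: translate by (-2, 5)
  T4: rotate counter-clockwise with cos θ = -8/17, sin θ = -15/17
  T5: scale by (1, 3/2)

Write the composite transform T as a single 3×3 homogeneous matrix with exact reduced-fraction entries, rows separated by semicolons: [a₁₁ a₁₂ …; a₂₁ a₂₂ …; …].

T = [-220/221 -21/221 146/17; 63/442 -330/221 171/34; 0 0 1]

T1 = [5/13 12/13 0; -12/13 5/13 0; 0 0 1]
T2·T1 = [5/13 12/13 -5; -12/13 5/13 1; 0 0 1]
T3·…·T1 = [5/13 12/13 -7; -12/13 5/13 6; 0 0 1]
T4·…·T1 = [-220/221 -21/221 146/17; 21/221 -220/221 57/17; 0 0 1]
T5·…·T1 = [-220/221 -21/221 146/17; 63/442 -330/221 171/34; 0 0 1]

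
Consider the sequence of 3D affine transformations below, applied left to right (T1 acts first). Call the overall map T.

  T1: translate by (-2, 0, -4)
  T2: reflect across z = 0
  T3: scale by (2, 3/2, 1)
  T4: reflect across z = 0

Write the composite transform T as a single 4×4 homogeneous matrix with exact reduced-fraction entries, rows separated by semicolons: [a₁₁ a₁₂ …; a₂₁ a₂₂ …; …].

T = [2 0 0 -4; 0 3/2 0 0; 0 0 1 -4; 0 0 0 1]

T1 = [1 0 0 -2; 0 1 0 0; 0 0 1 -4; 0 0 0 1]
T2·T1 = [1 0 0 -2; 0 1 0 0; 0 0 -1 4; 0 0 0 1]
T3·…·T1 = [2 0 0 -4; 0 3/2 0 0; 0 0 -1 4; 0 0 0 1]
T4·…·T1 = [2 0 0 -4; 0 3/2 0 0; 0 0 1 -4; 0 0 0 1]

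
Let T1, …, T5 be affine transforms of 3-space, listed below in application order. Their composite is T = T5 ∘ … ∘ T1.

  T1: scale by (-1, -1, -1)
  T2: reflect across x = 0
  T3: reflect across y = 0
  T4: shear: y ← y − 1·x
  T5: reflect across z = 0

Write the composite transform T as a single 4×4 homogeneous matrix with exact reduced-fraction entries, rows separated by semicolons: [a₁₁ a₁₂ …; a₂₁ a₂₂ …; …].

T = [1 0 0 0; -1 1 0 0; 0 0 1 0; 0 0 0 1]

T1 = [-1 0 0 0; 0 -1 0 0; 0 0 -1 0; 0 0 0 1]
T2·T1 = [1 0 0 0; 0 -1 0 0; 0 0 -1 0; 0 0 0 1]
T3·…·T1 = [1 0 0 0; 0 1 0 0; 0 0 -1 0; 0 0 0 1]
T4·…·T1 = [1 0 0 0; -1 1 0 0; 0 0 -1 0; 0 0 0 1]
T5·…·T1 = [1 0 0 0; -1 1 0 0; 0 0 1 0; 0 0 0 1]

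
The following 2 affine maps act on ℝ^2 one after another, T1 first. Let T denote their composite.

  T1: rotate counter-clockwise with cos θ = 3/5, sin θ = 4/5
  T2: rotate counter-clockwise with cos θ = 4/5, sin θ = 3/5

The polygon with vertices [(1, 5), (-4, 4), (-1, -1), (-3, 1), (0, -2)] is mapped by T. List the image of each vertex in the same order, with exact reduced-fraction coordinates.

image vertices: (-5, 1), (-4, -4), (1, -1), (-1, -3), (2, 0)

T1 rotate counter-clockwise with cos θ = 3/5, sin θ = 4/5: (1, 5) → (-17/5, 19/5); (-4, 4) → (-28/5, -4/5); (-1, -1) → (1/5, -7/5); (-3, 1) → (-13/5, -9/5); (0, -2) → (8/5, -6/5)
T2 rotate counter-clockwise with cos θ = 4/5, sin θ = 3/5: (-17/5, 19/5) → (-5, 1); (-28/5, -4/5) → (-4, -4); (1/5, -7/5) → (1, -1); (-13/5, -9/5) → (-1, -3); (8/5, -6/5) → (2, 0)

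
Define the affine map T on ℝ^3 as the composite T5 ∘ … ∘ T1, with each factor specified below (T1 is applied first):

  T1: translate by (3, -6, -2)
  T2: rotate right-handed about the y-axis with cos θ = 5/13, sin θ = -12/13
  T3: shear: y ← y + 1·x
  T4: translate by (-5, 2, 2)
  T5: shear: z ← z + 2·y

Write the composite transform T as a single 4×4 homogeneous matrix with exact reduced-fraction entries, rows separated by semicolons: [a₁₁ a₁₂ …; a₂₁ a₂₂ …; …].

T1 = [1 0 0 3; 0 1 0 -6; 0 0 1 -2; 0 0 0 1]
T2·T1 = [5/13 0 -12/13 3; 0 1 0 -6; 12/13 0 5/13 2; 0 0 0 1]
T3·…·T1 = [5/13 0 -12/13 3; 5/13 1 -12/13 -3; 12/13 0 5/13 2; 0 0 0 1]
T4·…·T1 = [5/13 0 -12/13 -2; 5/13 1 -12/13 -1; 12/13 0 5/13 4; 0 0 0 1]
T5·…·T1 = [5/13 0 -12/13 -2; 5/13 1 -12/13 -1; 22/13 2 -19/13 2; 0 0 0 1]

T = [5/13 0 -12/13 -2; 5/13 1 -12/13 -1; 22/13 2 -19/13 2; 0 0 0 1]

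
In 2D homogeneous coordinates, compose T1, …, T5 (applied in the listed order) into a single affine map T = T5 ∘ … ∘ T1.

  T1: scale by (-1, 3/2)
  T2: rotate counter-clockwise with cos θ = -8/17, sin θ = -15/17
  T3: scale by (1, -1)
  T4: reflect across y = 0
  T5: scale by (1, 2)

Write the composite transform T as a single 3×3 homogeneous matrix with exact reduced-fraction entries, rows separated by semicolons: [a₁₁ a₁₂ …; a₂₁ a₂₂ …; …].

T1 = [-1 0 0; 0 3/2 0; 0 0 1]
T2·T1 = [8/17 45/34 0; 15/17 -12/17 0; 0 0 1]
T3·…·T1 = [8/17 45/34 0; -15/17 12/17 0; 0 0 1]
T4·…·T1 = [8/17 45/34 0; 15/17 -12/17 0; 0 0 1]
T5·…·T1 = [8/17 45/34 0; 30/17 -24/17 0; 0 0 1]

T = [8/17 45/34 0; 30/17 -24/17 0; 0 0 1]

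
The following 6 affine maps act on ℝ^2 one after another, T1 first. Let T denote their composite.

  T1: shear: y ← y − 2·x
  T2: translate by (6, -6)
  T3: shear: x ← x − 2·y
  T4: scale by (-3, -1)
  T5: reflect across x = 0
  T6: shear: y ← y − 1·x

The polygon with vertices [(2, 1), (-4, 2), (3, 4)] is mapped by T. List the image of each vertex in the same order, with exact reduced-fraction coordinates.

image vertices: (78, -69), (-18, 14), (75, -67)

T1 shear: y ← y − 2·x: (2, 1) → (2, -3); (-4, 2) → (-4, 10); (3, 4) → (3, -2)
T2 translate by (6, -6): (2, -3) → (8, -9); (-4, 10) → (2, 4); (3, -2) → (9, -8)
T3 shear: x ← x − 2·y: (8, -9) → (26, -9); (2, 4) → (-6, 4); (9, -8) → (25, -8)
T4 scale by (-3, -1): (26, -9) → (-78, 9); (-6, 4) → (18, -4); (25, -8) → (-75, 8)
T5 reflect across x = 0: (-78, 9) → (78, 9); (18, -4) → (-18, -4); (-75, 8) → (75, 8)
T6 shear: y ← y − 1·x: (78, 9) → (78, -69); (-18, -4) → (-18, 14); (75, 8) → (75, -67)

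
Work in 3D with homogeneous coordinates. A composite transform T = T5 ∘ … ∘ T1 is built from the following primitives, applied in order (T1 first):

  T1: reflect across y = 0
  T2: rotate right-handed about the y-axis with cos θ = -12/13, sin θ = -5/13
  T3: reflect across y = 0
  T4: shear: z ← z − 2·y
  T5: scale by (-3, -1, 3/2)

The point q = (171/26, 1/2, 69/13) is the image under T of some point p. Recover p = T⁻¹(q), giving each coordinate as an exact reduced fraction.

p = (3, -1/2, -3/2)

T1 = [1 0 0 0; 0 -1 0 0; 0 0 1 0; 0 0 0 1]
T2·T1 = [-12/13 0 -5/13 0; 0 -1 0 0; 5/13 0 -12/13 0; 0 0 0 1]
T3·…·T1 = [-12/13 0 -5/13 0; 0 1 0 0; 5/13 0 -12/13 0; 0 0 0 1]
T4·…·T1 = [-12/13 0 -5/13 0; 0 1 0 0; 5/13 -2 -12/13 0; 0 0 0 1]
T5·…·T1 = [36/13 0 15/13 0; 0 -1 0 0; 15/26 -3 -18/13 0; 0 0 0 1]
det M = 9/2; M⁻¹ = [4/13 -10/13 10/39 0; 0 -1 0 0; 5/39 24/13 -8/13 0; 0 0 0 1]
M⁻¹ · (171/26, 1/2, 69/13)ᵀ = (3, -1/2, -3/2)ᵀ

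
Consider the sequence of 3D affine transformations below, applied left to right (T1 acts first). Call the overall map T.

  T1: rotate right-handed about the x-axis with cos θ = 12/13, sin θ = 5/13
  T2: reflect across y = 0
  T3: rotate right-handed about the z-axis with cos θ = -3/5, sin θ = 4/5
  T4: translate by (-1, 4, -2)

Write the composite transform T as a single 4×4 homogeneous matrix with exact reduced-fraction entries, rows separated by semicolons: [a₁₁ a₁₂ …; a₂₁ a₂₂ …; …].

T = [-3/5 48/65 -4/13 -1; 4/5 36/65 -3/13 4; 0 5/13 12/13 -2; 0 0 0 1]

T1 = [1 0 0 0; 0 12/13 -5/13 0; 0 5/13 12/13 0; 0 0 0 1]
T2·T1 = [1 0 0 0; 0 -12/13 5/13 0; 0 5/13 12/13 0; 0 0 0 1]
T3·…·T1 = [-3/5 48/65 -4/13 0; 4/5 36/65 -3/13 0; 0 5/13 12/13 0; 0 0 0 1]
T4·…·T1 = [-3/5 48/65 -4/13 -1; 4/5 36/65 -3/13 4; 0 5/13 12/13 -2; 0 0 0 1]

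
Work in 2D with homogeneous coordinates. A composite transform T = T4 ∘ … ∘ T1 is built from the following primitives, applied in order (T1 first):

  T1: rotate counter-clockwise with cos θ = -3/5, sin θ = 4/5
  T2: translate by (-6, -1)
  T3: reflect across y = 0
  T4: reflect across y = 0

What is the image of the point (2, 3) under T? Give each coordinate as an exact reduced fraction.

T(p) = (-48/5, -6/5)

T1 rotate counter-clockwise with cos θ = -3/5, sin θ = 4/5: (2, 3) → (-18/5, -1/5)
T2 translate by (-6, -1): (-18/5, -1/5) → (-48/5, -6/5)
T3 reflect across y = 0: (-48/5, -6/5) → (-48/5, 6/5)
T4 reflect across y = 0: (-48/5, 6/5) → (-48/5, -6/5)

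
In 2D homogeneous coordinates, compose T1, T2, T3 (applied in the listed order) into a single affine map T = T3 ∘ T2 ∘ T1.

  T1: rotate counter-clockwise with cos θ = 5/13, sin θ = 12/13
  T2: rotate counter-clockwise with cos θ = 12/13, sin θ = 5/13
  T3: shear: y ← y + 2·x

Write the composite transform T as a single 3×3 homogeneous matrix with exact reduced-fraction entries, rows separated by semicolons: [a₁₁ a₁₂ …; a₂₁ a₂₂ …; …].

T1 = [5/13 -12/13 0; 12/13 5/13 0; 0 0 1]
T2·T1 = [0 -1 0; 1 0 0; 0 0 1]
T3·…·T1 = [0 -1 0; 1 -2 0; 0 0 1]

T = [0 -1 0; 1 -2 0; 0 0 1]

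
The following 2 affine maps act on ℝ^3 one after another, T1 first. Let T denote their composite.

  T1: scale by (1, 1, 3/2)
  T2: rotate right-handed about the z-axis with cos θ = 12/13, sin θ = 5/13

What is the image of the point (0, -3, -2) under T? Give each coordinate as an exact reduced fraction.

T(p) = (15/13, -36/13, -3)

T1 scale by (1, 1, 3/2): (0, -3, -2) → (0, -3, -3)
T2 rotate right-handed about the z-axis with cos θ = 12/13, sin θ = 5/13: (0, -3, -3) → (15/13, -36/13, -3)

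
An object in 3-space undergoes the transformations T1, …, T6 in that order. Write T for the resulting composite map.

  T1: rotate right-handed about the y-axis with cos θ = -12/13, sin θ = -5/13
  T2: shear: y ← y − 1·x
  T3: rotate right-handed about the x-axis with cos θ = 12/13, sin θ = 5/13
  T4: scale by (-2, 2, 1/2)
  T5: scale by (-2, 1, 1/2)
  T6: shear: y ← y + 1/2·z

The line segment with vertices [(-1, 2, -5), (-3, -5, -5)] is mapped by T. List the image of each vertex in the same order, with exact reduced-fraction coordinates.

image vertices: (148/13, -5907/1352, 605/676), (244/13, -13941/676, -45/338)

T1 rotate right-handed about the y-axis with cos θ = -12/13, sin θ = -5/13: (-1, 2, -5) → (37/13, 2, 55/13); (-3, -5, -5) → (61/13, -5, 45/13)
T2 shear: y ← y − 1·x: (37/13, 2, 55/13) → (37/13, -11/13, 55/13); (61/13, -5, 45/13) → (61/13, -126/13, 45/13)
T3 rotate right-handed about the x-axis with cos θ = 12/13, sin θ = 5/13: (37/13, -11/13, 55/13) → (37/13, -407/169, 605/169); (61/13, -126/13, 45/13) → (61/13, -1737/169, -90/169)
T4 scale by (-2, 2, 1/2): (37/13, -407/169, 605/169) → (-74/13, -814/169, 605/338); (61/13, -1737/169, -90/169) → (-122/13, -3474/169, -45/169)
T5 scale by (-2, 1, 1/2): (-74/13, -814/169, 605/338) → (148/13, -814/169, 605/676); (-122/13, -3474/169, -45/169) → (244/13, -3474/169, -45/338)
T6 shear: y ← y + 1/2·z: (148/13, -814/169, 605/676) → (148/13, -5907/1352, 605/676); (244/13, -3474/169, -45/338) → (244/13, -13941/676, -45/338)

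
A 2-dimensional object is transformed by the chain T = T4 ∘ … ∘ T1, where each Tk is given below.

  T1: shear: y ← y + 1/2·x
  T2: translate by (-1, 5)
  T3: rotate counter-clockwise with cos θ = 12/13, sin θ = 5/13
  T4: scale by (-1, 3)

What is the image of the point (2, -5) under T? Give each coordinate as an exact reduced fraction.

T(p) = (-7/13, 51/13)

T1 shear: y ← y + 1/2·x: (2, -5) → (2, -4)
T2 translate by (-1, 5): (2, -4) → (1, 1)
T3 rotate counter-clockwise with cos θ = 12/13, sin θ = 5/13: (1, 1) → (7/13, 17/13)
T4 scale by (-1, 3): (7/13, 17/13) → (-7/13, 51/13)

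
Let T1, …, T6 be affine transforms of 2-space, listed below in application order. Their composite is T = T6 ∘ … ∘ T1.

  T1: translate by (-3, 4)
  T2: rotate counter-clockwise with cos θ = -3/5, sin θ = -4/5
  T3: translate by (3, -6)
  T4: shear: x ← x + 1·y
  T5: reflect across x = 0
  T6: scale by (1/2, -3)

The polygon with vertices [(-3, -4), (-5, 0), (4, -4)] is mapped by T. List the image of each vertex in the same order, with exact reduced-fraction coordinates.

image vertices: (-27/10, 18/5), (-9/2, 6), (11/5, 102/5)

T1 translate by (-3, 4): (-3, -4) → (-6, 0); (-5, 0) → (-8, 4); (4, -4) → (1, 0)
T2 rotate counter-clockwise with cos θ = -3/5, sin θ = -4/5: (-6, 0) → (18/5, 24/5); (-8, 4) → (8, 4); (1, 0) → (-3/5, -4/5)
T3 translate by (3, -6): (18/5, 24/5) → (33/5, -6/5); (8, 4) → (11, -2); (-3/5, -4/5) → (12/5, -34/5)
T4 shear: x ← x + 1·y: (33/5, -6/5) → (27/5, -6/5); (11, -2) → (9, -2); (12/5, -34/5) → (-22/5, -34/5)
T5 reflect across x = 0: (27/5, -6/5) → (-27/5, -6/5); (9, -2) → (-9, -2); (-22/5, -34/5) → (22/5, -34/5)
T6 scale by (1/2, -3): (-27/5, -6/5) → (-27/10, 18/5); (-9, -2) → (-9/2, 6); (22/5, -34/5) → (11/5, 102/5)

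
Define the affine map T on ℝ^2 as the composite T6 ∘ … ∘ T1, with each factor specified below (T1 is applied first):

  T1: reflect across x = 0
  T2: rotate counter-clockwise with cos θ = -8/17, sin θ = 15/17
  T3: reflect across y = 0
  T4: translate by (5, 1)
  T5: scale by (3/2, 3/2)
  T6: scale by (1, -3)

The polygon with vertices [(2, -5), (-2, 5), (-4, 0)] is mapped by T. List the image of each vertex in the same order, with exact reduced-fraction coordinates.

image vertices: (264/17, -63/34), (-9/17, -243/34), (159/34, 387/34)

T1 reflect across x = 0: (2, -5) → (-2, -5); (-2, 5) → (2, 5); (-4, 0) → (4, 0)
T2 rotate counter-clockwise with cos θ = -8/17, sin θ = 15/17: (-2, -5) → (91/17, 10/17); (2, 5) → (-91/17, -10/17); (4, 0) → (-32/17, 60/17)
T3 reflect across y = 0: (91/17, 10/17) → (91/17, -10/17); (-91/17, -10/17) → (-91/17, 10/17); (-32/17, 60/17) → (-32/17, -60/17)
T4 translate by (5, 1): (91/17, -10/17) → (176/17, 7/17); (-91/17, 10/17) → (-6/17, 27/17); (-32/17, -60/17) → (53/17, -43/17)
T5 scale by (3/2, 3/2): (176/17, 7/17) → (264/17, 21/34); (-6/17, 27/17) → (-9/17, 81/34); (53/17, -43/17) → (159/34, -129/34)
T6 scale by (1, -3): (264/17, 21/34) → (264/17, -63/34); (-9/17, 81/34) → (-9/17, -243/34); (159/34, -129/34) → (159/34, 387/34)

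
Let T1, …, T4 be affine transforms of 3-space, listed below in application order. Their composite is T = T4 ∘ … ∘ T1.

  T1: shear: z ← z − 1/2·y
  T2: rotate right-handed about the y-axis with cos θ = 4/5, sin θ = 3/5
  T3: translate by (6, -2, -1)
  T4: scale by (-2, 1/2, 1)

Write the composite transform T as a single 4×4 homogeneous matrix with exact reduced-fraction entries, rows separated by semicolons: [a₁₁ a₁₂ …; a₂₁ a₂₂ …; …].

T = [-8/5 3/5 -6/5 -12; 0 1/2 0 -1; -3/5 -2/5 4/5 -1; 0 0 0 1]

T1 = [1 0 0 0; 0 1 0 0; 0 -1/2 1 0; 0 0 0 1]
T2·T1 = [4/5 -3/10 3/5 0; 0 1 0 0; -3/5 -2/5 4/5 0; 0 0 0 1]
T3·…·T1 = [4/5 -3/10 3/5 6; 0 1 0 -2; -3/5 -2/5 4/5 -1; 0 0 0 1]
T4·…·T1 = [-8/5 3/5 -6/5 -12; 0 1/2 0 -1; -3/5 -2/5 4/5 -1; 0 0 0 1]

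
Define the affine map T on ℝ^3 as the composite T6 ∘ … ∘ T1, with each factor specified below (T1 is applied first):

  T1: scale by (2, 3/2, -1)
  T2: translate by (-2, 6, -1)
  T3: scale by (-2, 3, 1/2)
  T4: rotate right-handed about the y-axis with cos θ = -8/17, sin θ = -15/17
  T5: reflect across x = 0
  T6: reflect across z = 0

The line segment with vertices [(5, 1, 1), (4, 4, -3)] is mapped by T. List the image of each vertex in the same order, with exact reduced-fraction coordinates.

image vertices: (-143/17, 45/2, 232/17), (-81/17, 36, 188/17)

T1 scale by (2, 3/2, -1): (5, 1, 1) → (10, 3/2, -1); (4, 4, -3) → (8, 6, 3)
T2 translate by (-2, 6, -1): (10, 3/2, -1) → (8, 15/2, -2); (8, 6, 3) → (6, 12, 2)
T3 scale by (-2, 3, 1/2): (8, 15/2, -2) → (-16, 45/2, -1); (6, 12, 2) → (-12, 36, 1)
T4 rotate right-handed about the y-axis with cos θ = -8/17, sin θ = -15/17: (-16, 45/2, -1) → (143/17, 45/2, -232/17); (-12, 36, 1) → (81/17, 36, -188/17)
T5 reflect across x = 0: (143/17, 45/2, -232/17) → (-143/17, 45/2, -232/17); (81/17, 36, -188/17) → (-81/17, 36, -188/17)
T6 reflect across z = 0: (-143/17, 45/2, -232/17) → (-143/17, 45/2, 232/17); (-81/17, 36, -188/17) → (-81/17, 36, 188/17)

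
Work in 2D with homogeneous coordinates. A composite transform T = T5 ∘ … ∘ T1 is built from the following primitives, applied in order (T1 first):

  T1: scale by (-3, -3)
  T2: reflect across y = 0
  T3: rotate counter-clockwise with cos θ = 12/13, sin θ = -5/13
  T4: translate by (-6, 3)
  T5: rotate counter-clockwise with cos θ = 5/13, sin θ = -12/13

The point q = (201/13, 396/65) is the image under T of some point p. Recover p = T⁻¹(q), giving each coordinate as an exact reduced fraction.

p = (-1/5, 5)

T1 = [-3 0 0; 0 -3 0; 0 0 1]
T2·T1 = [-3 0 0; 0 3 0; 0 0 1]
T3·…·T1 = [-36/13 15/13 0; 15/13 36/13 0; 0 0 1]
T4·…·T1 = [-36/13 15/13 -6; 15/13 36/13 3; 0 0 1]
T5·…·T1 = [0 3 6/13; 3 0 87/13; 0 0 1]
det M = -9; M⁻¹ = [0 1/3 -29/13; 1/3 0 -2/13; 0 0 1]
M⁻¹ · (201/13, 396/65)ᵀ = (-1/5, 5)ᵀ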